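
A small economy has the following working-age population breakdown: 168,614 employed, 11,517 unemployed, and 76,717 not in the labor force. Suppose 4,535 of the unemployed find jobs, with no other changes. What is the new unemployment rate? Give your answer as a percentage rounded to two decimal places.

Initially, labor force = 168,614 + 11,517 = 180,131, so u = 11,517/180,131 = 6.39%.
After the change, unemployed falls and employed rises by 4,535; labor force unchanged → E = 173,149, U = 6,982, labor force = 180,131.
New unemployment rate = 6,982 / 180,131 = 3.88%.

New unemployment rate ≈ 3.88%.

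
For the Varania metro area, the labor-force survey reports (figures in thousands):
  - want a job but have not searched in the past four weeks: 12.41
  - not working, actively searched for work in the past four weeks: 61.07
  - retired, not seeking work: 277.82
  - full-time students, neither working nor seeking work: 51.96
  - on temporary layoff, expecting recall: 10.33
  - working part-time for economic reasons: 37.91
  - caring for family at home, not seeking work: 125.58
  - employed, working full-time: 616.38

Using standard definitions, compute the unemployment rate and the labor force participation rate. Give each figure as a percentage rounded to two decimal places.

Employed = 37.91 + 616.38 = 654.29 thousand (anyone who worked, including part-time for economic reasons, counts as employed).
Unemployed = 61.07 + 10.33 = 71.40 thousand (jobless and actively searching, or on temporary layoff).
Labor force = 654.29 + 71.40 = 725.69 thousand.
Not in labor force = 12.41 + 277.82 + 51.96 + 125.58 = 467.77 thousand (those not working and not actively searching are outside the labor force — including those who want a job but have given up searching).
Civilian working-age population = 725.69 + 467.77 = 1,193.46 thousand.
Unemployment rate = 71.40 / 725.69 = 9.84%.
Labor force participation rate = 725.69 / 1,193.46 = 60.81%.

Unemployment rate ≈ 9.84%; labor force participation rate ≈ 60.81%.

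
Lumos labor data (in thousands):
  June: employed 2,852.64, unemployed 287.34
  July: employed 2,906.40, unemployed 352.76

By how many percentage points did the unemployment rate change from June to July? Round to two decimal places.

The unemployment rate changed by +1.67 percentage points.

June: labor force = 2,852.64 + 287.34 = 3,139.98; u = 287.34/3,139.98 = 9.15%.
July: labor force = 2,906.40 + 352.76 = 3,259.16; u = 352.76/3,259.16 = 10.82%.
Change = 10.82% − 9.15% = +1.67 pp.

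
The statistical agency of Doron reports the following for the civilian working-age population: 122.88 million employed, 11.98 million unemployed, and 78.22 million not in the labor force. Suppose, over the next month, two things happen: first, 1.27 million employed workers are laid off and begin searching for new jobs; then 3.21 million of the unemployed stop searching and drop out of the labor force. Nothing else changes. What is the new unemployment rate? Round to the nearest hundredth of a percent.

Initially, labor force = 122.88 + 11.98 = 134.86 million, so u = 11.98/134.86 = 8.88%.
After the first change, employed falls and unemployed rises by 1.27; labor force unchanged → E = 121.61, U = 13.25, labor force = 134.86 million.
After the second change, unemployed and labor force both fall by 3.21 → E = 121.61, U = 10.04, labor force = 131.65 million.
New unemployment rate = 10.04 / 131.65 = 7.63%.

New unemployment rate ≈ 7.63%.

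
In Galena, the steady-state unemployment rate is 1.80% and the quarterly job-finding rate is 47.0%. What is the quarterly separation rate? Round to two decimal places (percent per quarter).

From u* = s/(s+f): s = u·f/(1−u).
s = 0.0180 × 47.0 / (1 − 0.0180) = 0.8460 / 0.9820 ≈ 0.86% per quarter.

Separation rate ≈ 0.86% per quarter.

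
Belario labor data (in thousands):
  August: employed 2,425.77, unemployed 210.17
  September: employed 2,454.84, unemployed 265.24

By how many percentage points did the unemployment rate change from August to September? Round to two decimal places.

The unemployment rate changed by +1.78 percentage points.

August: labor force = 2,425.77 + 210.17 = 2,635.94; u = 210.17/2,635.94 = 7.97%.
September: labor force = 2,454.84 + 265.24 = 2,720.08; u = 265.24/2,720.08 = 9.75%.
Change = 9.75% − 7.97% = +1.78 pp.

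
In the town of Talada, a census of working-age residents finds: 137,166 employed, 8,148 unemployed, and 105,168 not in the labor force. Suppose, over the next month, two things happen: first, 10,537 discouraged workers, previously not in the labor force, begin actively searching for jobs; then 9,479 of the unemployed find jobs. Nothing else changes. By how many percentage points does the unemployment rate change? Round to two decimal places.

Initially, labor force = 137,166 + 8,148 = 145,314, so u = 8,148/145,314 = 5.61%.
After the first change, unemployed and labor force both rise by 10,537 → E = 137,166, U = 18,685, labor force = 155,851.
After the second change, unemployed falls and employed rises by 9,479; labor force unchanged → E = 146,645, U = 9,206, labor force = 155,851.
New unemployment rate = 9,206 / 155,851 = 5.91%.
Change = 5.91% − 5.61% = +0.30 percentage points.

The unemployment rate changes by +0.30 percentage points.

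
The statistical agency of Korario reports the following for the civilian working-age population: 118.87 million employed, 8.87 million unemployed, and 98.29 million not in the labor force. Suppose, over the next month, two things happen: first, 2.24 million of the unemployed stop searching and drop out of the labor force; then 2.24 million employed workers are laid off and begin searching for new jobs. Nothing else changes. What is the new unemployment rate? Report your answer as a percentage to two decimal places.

New unemployment rate ≈ 7.07%.

Initially, labor force = 118.87 + 8.87 = 127.74 million, so u = 8.87/127.74 = 6.94%.
After the first change, unemployed and labor force both fall by 2.24 → E = 118.87, U = 6.63, labor force = 125.50 million.
After the second change, employed falls and unemployed rises by 2.24; labor force unchanged → E = 116.63, U = 8.87, labor force = 125.50 million.
New unemployment rate = 8.87 / 125.50 = 7.07%.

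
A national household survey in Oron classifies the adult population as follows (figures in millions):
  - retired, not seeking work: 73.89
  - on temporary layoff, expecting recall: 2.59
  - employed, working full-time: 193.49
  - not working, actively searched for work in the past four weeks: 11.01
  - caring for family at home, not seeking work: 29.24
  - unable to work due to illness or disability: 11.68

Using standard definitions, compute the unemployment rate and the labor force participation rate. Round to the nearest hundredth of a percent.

Employed = 193.49 million.
Unemployed = 2.59 + 11.01 = 13.60 million (jobless and actively searching, or on temporary layoff).
Labor force = 193.49 + 13.60 = 207.09 million.
Not in labor force = 73.89 + 29.24 + 11.68 = 114.81 million (those not working and not actively searching are outside the labor force).
Civilian working-age population = 207.09 + 114.81 = 321.90 million.
Unemployment rate = 13.60 / 207.09 = 6.57%.
Labor force participation rate = 207.09 / 321.90 = 64.33%.

Unemployment rate ≈ 6.57%; labor force participation rate ≈ 64.33%.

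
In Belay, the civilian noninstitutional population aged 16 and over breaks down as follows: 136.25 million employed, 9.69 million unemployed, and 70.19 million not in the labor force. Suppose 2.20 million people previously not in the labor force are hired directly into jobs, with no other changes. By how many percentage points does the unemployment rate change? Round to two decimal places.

The unemployment rate changes by −0.10 percentage points.

Initially, labor force = 136.25 + 9.69 = 145.94 million, so u = 9.69/145.94 = 6.64%.
After the change, employed and labor force both rise by 2.20; unemployed unchanged → E = 138.45, U = 9.69, labor force = 148.14 million.
New unemployment rate = 9.69 / 148.14 = 6.54%.
Change = 6.54% − 6.64% = −0.10 percentage points.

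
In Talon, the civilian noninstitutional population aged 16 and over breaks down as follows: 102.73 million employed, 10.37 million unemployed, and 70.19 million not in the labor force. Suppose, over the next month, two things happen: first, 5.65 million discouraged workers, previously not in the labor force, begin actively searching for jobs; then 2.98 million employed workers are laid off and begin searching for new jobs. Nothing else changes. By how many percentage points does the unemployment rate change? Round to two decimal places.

The unemployment rate changes by +6.83 percentage points.

Initially, labor force = 102.73 + 10.37 = 113.10 million, so u = 10.37/113.10 = 9.17%.
After the first change, unemployed and labor force both rise by 5.65 → E = 102.73, U = 16.02, labor force = 118.75 million.
After the second change, employed falls and unemployed rises by 2.98; labor force unchanged → E = 99.75, U = 19.00, labor force = 118.75 million.
New unemployment rate = 19.00 / 118.75 = 16.00%.
Change = 16.00% − 9.17% = +6.83 percentage points.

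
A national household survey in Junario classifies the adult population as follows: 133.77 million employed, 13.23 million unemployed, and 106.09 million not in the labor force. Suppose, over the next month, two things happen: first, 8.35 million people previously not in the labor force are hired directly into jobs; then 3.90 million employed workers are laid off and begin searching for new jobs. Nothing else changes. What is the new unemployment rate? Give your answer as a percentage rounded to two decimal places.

New unemployment rate ≈ 11.03%.

Initially, labor force = 133.77 + 13.23 = 147.00 million, so u = 13.23/147.00 = 9.00%.
After the first change, employed and labor force both rise by 8.35; unemployed unchanged → E = 142.12, U = 13.23, labor force = 155.35 million.
After the second change, employed falls and unemployed rises by 3.90; labor force unchanged → E = 138.22, U = 17.13, labor force = 155.35 million.
New unemployment rate = 17.13 / 155.35 = 11.03%.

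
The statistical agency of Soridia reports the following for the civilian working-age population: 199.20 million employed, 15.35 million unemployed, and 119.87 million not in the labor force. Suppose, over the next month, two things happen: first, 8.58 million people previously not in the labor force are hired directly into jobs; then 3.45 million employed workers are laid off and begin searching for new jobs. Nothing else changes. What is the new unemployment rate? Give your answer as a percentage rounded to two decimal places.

Initially, labor force = 199.20 + 15.35 = 214.55 million, so u = 15.35/214.55 = 7.15%.
After the first change, employed and labor force both rise by 8.58; unemployed unchanged → E = 207.78, U = 15.35, labor force = 223.13 million.
After the second change, employed falls and unemployed rises by 3.45; labor force unchanged → E = 204.33, U = 18.80, labor force = 223.13 million.
New unemployment rate = 18.80 / 223.13 = 8.43%.

New unemployment rate ≈ 8.43%.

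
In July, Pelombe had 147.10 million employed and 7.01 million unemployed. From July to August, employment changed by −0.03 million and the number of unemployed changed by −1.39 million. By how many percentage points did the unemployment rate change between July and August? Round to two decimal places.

The unemployment rate changed by −0.87 percentage points.

July: labor force = 147.10 + 7.01 = 154.11; u = 7.01/154.11 = 4.55%.
August: labor force = 147.07 + 5.62 = 152.69; u = 5.62/152.69 = 3.68%.
Change = 3.68% − 4.55% = −0.87 pp.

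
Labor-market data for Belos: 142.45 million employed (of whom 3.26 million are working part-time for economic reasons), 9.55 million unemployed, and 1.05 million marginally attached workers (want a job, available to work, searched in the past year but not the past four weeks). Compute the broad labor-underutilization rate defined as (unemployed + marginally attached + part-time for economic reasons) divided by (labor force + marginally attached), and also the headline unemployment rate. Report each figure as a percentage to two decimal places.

Broad underutilization rate ≈ 9.06%; headline unemployment rate ≈ 6.28%.

Labor force = 142.45 + 9.55 = 152.00 million.
Numerator = 9.55 + 1.05 + 3.26 = 13.86 million.
Denominator = 152.00 + 1.05 = 153.05 million.
Broad rate = 13.86 / 153.05 = 9.06%.
Headline unemployment rate = 9.55 / 152.00 = 6.28%.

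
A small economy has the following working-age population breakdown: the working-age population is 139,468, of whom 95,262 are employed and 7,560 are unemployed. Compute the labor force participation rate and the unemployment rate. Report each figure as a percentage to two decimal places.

Labor force = employed + unemployed = 95,262 + 7,560 = 102,822.
Unemployment rate = 7,560 / 102,822 = 7.35%.
Labor force participation rate = 102,822 / 139,468 = 73.72%.

Labor force participation rate ≈ 73.72%; unemployment rate ≈ 7.35%.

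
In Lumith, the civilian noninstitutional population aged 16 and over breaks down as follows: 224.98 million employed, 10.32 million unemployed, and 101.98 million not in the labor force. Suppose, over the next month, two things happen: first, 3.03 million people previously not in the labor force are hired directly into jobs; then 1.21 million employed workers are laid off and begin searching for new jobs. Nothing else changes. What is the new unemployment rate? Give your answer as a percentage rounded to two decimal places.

Initially, labor force = 224.98 + 10.32 = 235.30 million, so u = 10.32/235.30 = 4.39%.
After the first change, employed and labor force both rise by 3.03; unemployed unchanged → E = 228.01, U = 10.32, labor force = 238.33 million.
After the second change, employed falls and unemployed rises by 1.21; labor force unchanged → E = 226.80, U = 11.53, labor force = 238.33 million.
New unemployment rate = 11.53 / 238.33 = 4.84%.

New unemployment rate ≈ 4.84%.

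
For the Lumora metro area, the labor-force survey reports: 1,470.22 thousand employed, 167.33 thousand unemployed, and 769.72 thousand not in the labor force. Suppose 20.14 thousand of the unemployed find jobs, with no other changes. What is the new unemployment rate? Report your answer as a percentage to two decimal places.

New unemployment rate ≈ 8.99%.

Initially, labor force = 1,470.22 + 167.33 = 1,637.55 thousand, so u = 167.33/1,637.55 = 10.22%.
After the change, unemployed falls and employed rises by 20.14; labor force unchanged → E = 1,490.36, U = 147.19, labor force = 1,637.55 thousand.
New unemployment rate = 147.19 / 1,637.55 = 8.99%.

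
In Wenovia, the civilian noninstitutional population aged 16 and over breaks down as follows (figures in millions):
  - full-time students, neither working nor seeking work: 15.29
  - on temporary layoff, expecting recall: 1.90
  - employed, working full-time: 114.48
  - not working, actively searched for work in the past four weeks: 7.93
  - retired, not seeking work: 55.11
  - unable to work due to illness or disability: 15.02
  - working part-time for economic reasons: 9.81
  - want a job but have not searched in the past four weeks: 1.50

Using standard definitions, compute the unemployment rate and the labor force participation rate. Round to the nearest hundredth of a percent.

Employed = 114.48 + 9.81 = 124.29 million (anyone who worked, including part-time for economic reasons, counts as employed).
Unemployed = 1.90 + 7.93 = 9.83 million (jobless and actively searching, or on temporary layoff).
Labor force = 124.29 + 9.83 = 134.12 million.
Not in labor force = 15.29 + 55.11 + 15.02 + 1.50 = 86.92 million (those not working and not actively searching are outside the labor force — including those who want a job but have given up searching).
Civilian working-age population = 134.12 + 86.92 = 221.04 million.
Unemployment rate = 9.83 / 134.12 = 7.33%.
Labor force participation rate = 134.12 / 221.04 = 60.68%.

Unemployment rate ≈ 7.33%; labor force participation rate ≈ 60.68%.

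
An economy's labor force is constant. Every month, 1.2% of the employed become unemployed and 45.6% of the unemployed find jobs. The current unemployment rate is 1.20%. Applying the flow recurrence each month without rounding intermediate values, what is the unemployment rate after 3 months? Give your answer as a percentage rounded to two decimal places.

With a fixed labor force, u_{t+1} = u_t + s·(1−u_t) − f·u_t = u_t·(1−s−f) + s.
Here 1−s−f = 0.532 and s = 0.012.
u_1 = 0.012000 × 0.532 + 0.012 = 0.018384.
u_2 = 0.018384 × 0.532 + 0.012 = 0.021780.
u_3 = 0.021780 × 0.532 + 0.012 = 0.023587.

Unemployment rate after three months ≈ 2.36%.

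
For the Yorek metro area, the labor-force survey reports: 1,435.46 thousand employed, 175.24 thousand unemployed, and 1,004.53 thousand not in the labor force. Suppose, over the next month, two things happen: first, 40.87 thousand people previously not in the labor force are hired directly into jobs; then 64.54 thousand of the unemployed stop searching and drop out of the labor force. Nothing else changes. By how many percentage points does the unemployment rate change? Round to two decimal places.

The unemployment rate changes by −3.90 percentage points.

Initially, labor force = 1,435.46 + 175.24 = 1,610.70 thousand, so u = 175.24/1,610.70 = 10.88%.
After the first change, employed and labor force both rise by 40.87; unemployed unchanged → E = 1,476.33, U = 175.24, labor force = 1,651.57 thousand.
After the second change, unemployed and labor force both fall by 64.54 → E = 1,476.33, U = 110.70, labor force = 1,587.03 thousand.
New unemployment rate = 110.70 / 1,587.03 = 6.98%.
Change = 6.98% − 10.88% = −3.90 percentage points.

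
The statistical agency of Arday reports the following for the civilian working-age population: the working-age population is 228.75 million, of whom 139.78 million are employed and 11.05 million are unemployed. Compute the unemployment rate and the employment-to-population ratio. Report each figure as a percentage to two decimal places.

Unemployment rate ≈ 7.33%; employment-population ratio ≈ 61.11%.

Labor force = employed + unemployed = 139.78 + 11.05 = 150.83 million.
Unemployment rate = 11.05 / 150.83 = 7.33%.
Employment-population ratio = 139.78 / 228.75 = 61.11%.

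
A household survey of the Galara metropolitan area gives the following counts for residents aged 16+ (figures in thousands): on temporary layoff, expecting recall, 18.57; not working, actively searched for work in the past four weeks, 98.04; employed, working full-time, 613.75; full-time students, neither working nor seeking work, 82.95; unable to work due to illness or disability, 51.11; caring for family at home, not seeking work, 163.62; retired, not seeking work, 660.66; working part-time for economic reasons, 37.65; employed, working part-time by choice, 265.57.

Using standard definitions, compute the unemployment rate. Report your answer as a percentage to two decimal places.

Unemployment rate ≈ 11.28%.

Employed = 613.75 + 37.65 + 265.57 = 916.97 thousand (anyone who worked, including part-time for economic reasons, counts as employed).
Unemployed = 18.57 + 98.04 = 116.61 thousand (jobless and actively searching, or on temporary layoff).
Labor force = 916.97 + 116.61 = 1,033.58 thousand.
Unemployment rate = 116.61 / 1,033.58 = 11.28%.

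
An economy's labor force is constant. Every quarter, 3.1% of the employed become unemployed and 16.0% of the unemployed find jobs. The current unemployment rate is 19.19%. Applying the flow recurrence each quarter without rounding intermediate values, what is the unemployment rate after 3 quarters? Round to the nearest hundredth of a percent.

Unemployment rate after three quarters ≈ 17.80%.

With a fixed labor force, u_{t+1} = u_t + s·(1−u_t) − f·u_t = u_t·(1−s−f) + s.
Here 1−s−f = 0.809 and s = 0.031.
u_1 = 0.191900 × 0.809 + 0.031 = 0.186247.
u_2 = 0.186247 × 0.809 + 0.031 = 0.181674.
u_3 = 0.181674 × 0.809 + 0.031 = 0.177974.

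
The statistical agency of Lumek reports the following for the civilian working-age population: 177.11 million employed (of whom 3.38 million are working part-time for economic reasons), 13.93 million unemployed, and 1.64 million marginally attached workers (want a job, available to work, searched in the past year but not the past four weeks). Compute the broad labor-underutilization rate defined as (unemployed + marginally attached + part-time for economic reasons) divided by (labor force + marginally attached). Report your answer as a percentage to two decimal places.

Labor force = 177.11 + 13.93 = 191.04 million.
Numerator = 13.93 + 1.64 + 3.38 = 18.95 million.
Denominator = 191.04 + 1.64 = 192.68 million.
Broad rate = 18.95 / 192.68 = 9.83%.

Broad underutilization rate ≈ 9.83%.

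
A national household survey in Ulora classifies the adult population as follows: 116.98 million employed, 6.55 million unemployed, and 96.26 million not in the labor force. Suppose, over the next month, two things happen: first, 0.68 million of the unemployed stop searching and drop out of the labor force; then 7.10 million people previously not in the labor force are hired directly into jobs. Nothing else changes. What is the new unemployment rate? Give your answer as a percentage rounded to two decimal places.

Initially, labor force = 116.98 + 6.55 = 123.53 million, so u = 6.55/123.53 = 5.30%.
After the first change, unemployed and labor force both fall by 0.68 → E = 116.98, U = 5.87, labor force = 122.85 million.
After the second change, employed and labor force both rise by 7.10; unemployed unchanged → E = 124.08, U = 5.87, labor force = 129.95 million.
New unemployment rate = 5.87 / 129.95 = 4.52%.

New unemployment rate ≈ 4.52%.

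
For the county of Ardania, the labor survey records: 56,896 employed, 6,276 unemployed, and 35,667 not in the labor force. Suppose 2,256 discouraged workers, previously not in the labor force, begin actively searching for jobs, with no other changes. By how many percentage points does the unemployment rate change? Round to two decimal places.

The unemployment rate changes by +3.11 percentage points.

Initially, labor force = 56,896 + 6,276 = 63,172, so u = 6,276/63,172 = 9.93%.
After the change, unemployed and labor force both rise by 2,256 → E = 56,896, U = 8,532, labor force = 65,428.
New unemployment rate = 8,532 / 65,428 = 13.04%.
Change = 13.04% − 9.93% = +3.11 percentage points.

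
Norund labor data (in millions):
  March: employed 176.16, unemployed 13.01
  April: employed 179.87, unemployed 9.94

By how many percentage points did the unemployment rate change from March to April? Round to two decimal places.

March: labor force = 176.16 + 13.01 = 189.17; u = 13.01/189.17 = 6.88%.
April: labor force = 179.87 + 9.94 = 189.81; u = 9.94/189.81 = 5.24%.
Change = 5.24% − 6.88% = −1.64 pp.

The unemployment rate changed by −1.64 percentage points.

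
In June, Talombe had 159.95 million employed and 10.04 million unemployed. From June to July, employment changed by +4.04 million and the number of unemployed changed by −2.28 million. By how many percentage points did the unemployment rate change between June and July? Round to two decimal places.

The unemployment rate changed by −1.39 percentage points.

June: labor force = 159.95 + 10.04 = 169.99; u = 10.04/169.99 = 5.91%.
July: labor force = 163.99 + 7.76 = 171.75; u = 7.76/171.75 = 4.52%.
Change = 4.52% − 5.91% = −1.39 pp.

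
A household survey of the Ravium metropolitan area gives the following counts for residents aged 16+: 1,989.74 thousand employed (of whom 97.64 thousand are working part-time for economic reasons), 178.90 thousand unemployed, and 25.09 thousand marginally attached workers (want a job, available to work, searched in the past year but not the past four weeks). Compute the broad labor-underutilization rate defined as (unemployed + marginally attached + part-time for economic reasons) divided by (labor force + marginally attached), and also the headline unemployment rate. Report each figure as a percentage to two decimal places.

Broad underutilization rate ≈ 13.75%; headline unemployment rate ≈ 8.25%.

Labor force = 1,989.74 + 178.90 = 2,168.64 thousand.
Numerator = 178.90 + 25.09 + 97.64 = 301.63 thousand.
Denominator = 2,168.64 + 25.09 = 2,193.73 thousand.
Broad rate = 301.63 / 2,193.73 = 13.75%.
Headline unemployment rate = 178.90 / 2,168.64 = 8.25%.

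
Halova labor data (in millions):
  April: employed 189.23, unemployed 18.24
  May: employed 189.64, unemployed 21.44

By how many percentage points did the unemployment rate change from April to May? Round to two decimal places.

April: labor force = 189.23 + 18.24 = 207.47; u = 18.24/207.47 = 8.79%.
May: labor force = 189.64 + 21.44 = 211.08; u = 21.44/211.08 = 10.16%.
Change = 10.16% − 8.79% = +1.37 pp.

The unemployment rate changed by +1.37 percentage points.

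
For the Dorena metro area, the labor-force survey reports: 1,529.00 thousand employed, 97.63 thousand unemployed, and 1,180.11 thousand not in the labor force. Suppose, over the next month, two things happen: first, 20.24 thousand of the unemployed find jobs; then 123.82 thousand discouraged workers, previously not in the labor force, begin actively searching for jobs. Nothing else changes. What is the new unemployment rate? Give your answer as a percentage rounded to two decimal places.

New unemployment rate ≈ 11.49%.

Initially, labor force = 1,529.00 + 97.63 = 1,626.63 thousand, so u = 97.63/1,626.63 = 6.00%.
After the first change, unemployed falls and employed rises by 20.24; labor force unchanged → E = 1,549.24, U = 77.39, labor force = 1,626.63 thousand.
After the second change, unemployed and labor force both rise by 123.82 → E = 1,549.24, U = 201.21, labor force = 1,750.45 thousand.
New unemployment rate = 201.21 / 1,750.45 = 11.49%.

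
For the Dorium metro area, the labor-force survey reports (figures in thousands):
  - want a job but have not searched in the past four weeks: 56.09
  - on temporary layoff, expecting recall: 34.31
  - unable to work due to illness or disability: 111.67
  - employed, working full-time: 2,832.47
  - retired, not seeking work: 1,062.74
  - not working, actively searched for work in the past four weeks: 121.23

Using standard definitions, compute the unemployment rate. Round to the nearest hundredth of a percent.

Unemployment rate ≈ 5.21%.

Employed = 2,832.47 thousand.
Unemployed = 34.31 + 121.23 = 155.54 thousand (jobless and actively searching, or on temporary layoff).
Labor force = 2,832.47 + 155.54 = 2,988.01 thousand.
Unemployment rate = 155.54 / 2,988.01 = 5.21%.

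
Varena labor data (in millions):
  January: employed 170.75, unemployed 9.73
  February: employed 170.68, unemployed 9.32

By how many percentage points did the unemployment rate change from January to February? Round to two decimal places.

January: labor force = 170.75 + 9.73 = 180.48; u = 9.73/180.48 = 5.39%.
February: labor force = 170.68 + 9.32 = 180.00; u = 9.32/180.00 = 5.18%.
Change = 5.18% − 5.39% = −0.21 pp.

The unemployment rate changed by −0.21 percentage points.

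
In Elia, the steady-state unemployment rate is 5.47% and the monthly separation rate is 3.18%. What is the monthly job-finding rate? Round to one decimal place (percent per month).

Job-finding rate ≈ 55.0% per month.

From u* = s/(s+f): f = s·(1−u)/u.
f = 3.18 × (1 − 0.0547) / 0.0547 = 3.0061 / 0.0547 ≈ 55.0% per month.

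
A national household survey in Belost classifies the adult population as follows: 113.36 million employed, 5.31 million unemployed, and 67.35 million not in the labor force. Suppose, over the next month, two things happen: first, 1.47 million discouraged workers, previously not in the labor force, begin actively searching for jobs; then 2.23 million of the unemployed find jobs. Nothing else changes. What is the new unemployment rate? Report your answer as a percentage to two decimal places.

Initially, labor force = 113.36 + 5.31 = 118.67 million, so u = 5.31/118.67 = 4.47%.
After the first change, unemployed and labor force both rise by 1.47 → E = 113.36, U = 6.78, labor force = 120.14 million.
After the second change, unemployed falls and employed rises by 2.23; labor force unchanged → E = 115.59, U = 4.55, labor force = 120.14 million.
New unemployment rate = 4.55 / 120.14 = 3.79%.

New unemployment rate ≈ 3.79%.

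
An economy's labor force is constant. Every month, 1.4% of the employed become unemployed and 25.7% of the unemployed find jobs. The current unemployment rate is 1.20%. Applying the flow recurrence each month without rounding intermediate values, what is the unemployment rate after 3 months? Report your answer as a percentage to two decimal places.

Unemployment rate after three months ≈ 3.63%.

With a fixed labor force, u_{t+1} = u_t + s·(1−u_t) − f·u_t = u_t·(1−s−f) + s.
Here 1−s−f = 0.729 and s = 0.014.
u_1 = 0.012000 × 0.729 + 0.014 = 0.022748.
u_2 = 0.022748 × 0.729 + 0.014 = 0.030583.
u_3 = 0.030583 × 0.729 + 0.014 = 0.036295.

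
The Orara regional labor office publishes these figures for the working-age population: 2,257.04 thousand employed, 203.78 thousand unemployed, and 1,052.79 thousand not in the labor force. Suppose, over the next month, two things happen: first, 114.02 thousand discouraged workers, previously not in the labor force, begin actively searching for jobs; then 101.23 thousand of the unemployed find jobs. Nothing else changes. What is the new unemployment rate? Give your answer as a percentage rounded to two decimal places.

New unemployment rate ≈ 8.41%.

Initially, labor force = 2,257.04 + 203.78 = 2,460.82 thousand, so u = 203.78/2,460.82 = 8.28%.
After the first change, unemployed and labor force both rise by 114.02 → E = 2,257.04, U = 317.80, labor force = 2,574.84 thousand.
After the second change, unemployed falls and employed rises by 101.23; labor force unchanged → E = 2,358.27, U = 216.57, labor force = 2,574.84 thousand.
New unemployment rate = 216.57 / 2,574.84 = 8.41%.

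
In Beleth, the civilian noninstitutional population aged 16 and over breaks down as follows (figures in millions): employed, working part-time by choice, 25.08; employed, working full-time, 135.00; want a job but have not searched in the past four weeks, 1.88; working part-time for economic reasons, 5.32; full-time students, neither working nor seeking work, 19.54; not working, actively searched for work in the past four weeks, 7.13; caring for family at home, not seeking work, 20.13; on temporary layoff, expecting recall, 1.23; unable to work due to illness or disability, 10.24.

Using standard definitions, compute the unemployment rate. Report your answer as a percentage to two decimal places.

Unemployment rate ≈ 4.81%.

Employed = 25.08 + 135.00 + 5.32 = 165.40 million (anyone who worked, including part-time for economic reasons, counts as employed).
Unemployed = 7.13 + 1.23 = 8.36 million (jobless and actively searching, or on temporary layoff).
Labor force = 165.40 + 8.36 = 173.76 million.
Unemployment rate = 8.36 / 173.76 = 4.81%.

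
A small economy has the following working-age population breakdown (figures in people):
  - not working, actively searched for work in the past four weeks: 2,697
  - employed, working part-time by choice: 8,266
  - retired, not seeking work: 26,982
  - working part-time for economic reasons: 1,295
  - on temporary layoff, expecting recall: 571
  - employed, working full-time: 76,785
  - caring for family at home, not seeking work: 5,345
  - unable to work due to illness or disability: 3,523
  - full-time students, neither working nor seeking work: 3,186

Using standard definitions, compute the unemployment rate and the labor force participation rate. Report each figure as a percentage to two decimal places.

Unemployment rate ≈ 3.65%; labor force participation rate ≈ 69.66%.

Employed = 8,266 + 1,295 + 76,785 = 86,346 (anyone who worked, including part-time for economic reasons, counts as employed).
Unemployed = 2,697 + 571 = 3,268 (jobless and actively searching, or on temporary layoff).
Labor force = 86,346 + 3,268 = 89,614.
Not in labor force = 26,982 + 5,345 + 3,523 + 3,186 = 39,036 (those not working and not actively searching are outside the labor force).
Civilian working-age population = 89,614 + 39,036 = 128,650.
Unemployment rate = 3,268 / 89,614 = 3.65%.
Labor force participation rate = 89,614 / 128,650 = 69.66%.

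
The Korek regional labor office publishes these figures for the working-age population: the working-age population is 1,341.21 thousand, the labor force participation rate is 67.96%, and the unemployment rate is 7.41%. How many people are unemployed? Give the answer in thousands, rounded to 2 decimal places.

About 67.54 thousand are unemployed.

Labor force = 0.6796 × 1,341.21 = 911.49 thousand.
Unemployed = 0.0741 × 911.49 ≈ 67.54 thousand.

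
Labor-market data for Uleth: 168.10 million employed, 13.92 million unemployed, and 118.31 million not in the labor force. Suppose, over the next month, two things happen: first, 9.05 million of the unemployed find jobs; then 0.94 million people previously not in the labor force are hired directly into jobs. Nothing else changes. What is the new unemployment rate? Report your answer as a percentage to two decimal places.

New unemployment rate ≈ 2.66%.

Initially, labor force = 168.10 + 13.92 = 182.02 million, so u = 13.92/182.02 = 7.65%.
After the first change, unemployed falls and employed rises by 9.05; labor force unchanged → E = 177.15, U = 4.87, labor force = 182.02 million.
After the second change, employed and labor force both rise by 0.94; unemployed unchanged → E = 178.09, U = 4.87, labor force = 182.96 million.
New unemployment rate = 4.87 / 182.96 = 2.66%.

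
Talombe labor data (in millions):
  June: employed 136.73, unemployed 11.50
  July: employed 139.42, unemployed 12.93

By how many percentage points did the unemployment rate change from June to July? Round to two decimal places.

The unemployment rate changed by +0.73 percentage points.

June: labor force = 136.73 + 11.50 = 148.23; u = 11.50/148.23 = 7.76%.
July: labor force = 139.42 + 12.93 = 152.35; u = 12.93/152.35 = 8.49%.
Change = 8.49% − 7.76% = +0.73 pp.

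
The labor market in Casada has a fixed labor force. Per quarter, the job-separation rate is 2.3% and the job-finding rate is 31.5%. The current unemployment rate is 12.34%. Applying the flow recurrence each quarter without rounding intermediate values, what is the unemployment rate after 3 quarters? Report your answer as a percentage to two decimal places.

Unemployment rate after three quarters ≈ 8.41%.

With a fixed labor force, u_{t+1} = u_t + s·(1−u_t) − f·u_t = u_t·(1−s−f) + s.
Here 1−s−f = 0.662 and s = 0.023.
u_1 = 0.123400 × 0.662 + 0.023 = 0.104691.
u_2 = 0.104691 × 0.662 + 0.023 = 0.092305.
u_3 = 0.092305 × 0.662 + 0.023 = 0.084106.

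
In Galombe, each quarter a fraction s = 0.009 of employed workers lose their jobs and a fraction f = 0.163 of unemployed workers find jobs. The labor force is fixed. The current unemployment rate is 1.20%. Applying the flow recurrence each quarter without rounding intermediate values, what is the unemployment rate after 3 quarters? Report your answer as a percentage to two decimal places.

Unemployment rate after three quarters ≈ 2.94%.

With a fixed labor force, u_{t+1} = u_t + s·(1−u_t) − f·u_t = u_t·(1−s−f) + s.
Here 1−s−f = 0.828 and s = 0.009.
u_1 = 0.012000 × 0.828 + 0.009 = 0.018936.
u_2 = 0.018936 × 0.828 + 0.009 = 0.024679.
u_3 = 0.024679 × 0.828 + 0.009 = 0.029434.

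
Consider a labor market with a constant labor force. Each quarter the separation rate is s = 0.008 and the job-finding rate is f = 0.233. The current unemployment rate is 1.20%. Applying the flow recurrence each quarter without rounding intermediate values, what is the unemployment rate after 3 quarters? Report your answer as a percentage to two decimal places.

Unemployment rate after three quarters ≈ 2.39%.

With a fixed labor force, u_{t+1} = u_t + s·(1−u_t) − f·u_t = u_t·(1−s−f) + s.
Here 1−s−f = 0.759 and s = 0.008.
u_1 = 0.012000 × 0.759 + 0.008 = 0.017108.
u_2 = 0.017108 × 0.759 + 0.008 = 0.020985.
u_3 = 0.020985 × 0.759 + 0.008 = 0.023928.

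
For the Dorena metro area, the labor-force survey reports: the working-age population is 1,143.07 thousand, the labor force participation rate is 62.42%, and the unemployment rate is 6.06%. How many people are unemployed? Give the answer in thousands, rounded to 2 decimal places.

Labor force = 0.6242 × 1,143.07 = 713.50 thousand.
Unemployed = 0.0606 × 713.50 ≈ 43.24 thousand.

About 43.24 thousand are unemployed.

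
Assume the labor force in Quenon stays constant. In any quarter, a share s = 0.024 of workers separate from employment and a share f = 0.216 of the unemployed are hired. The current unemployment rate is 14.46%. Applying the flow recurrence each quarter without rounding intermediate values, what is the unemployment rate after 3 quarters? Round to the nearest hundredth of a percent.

Unemployment rate after three quarters ≈ 11.96%.

With a fixed labor force, u_{t+1} = u_t + s·(1−u_t) − f·u_t = u_t·(1−s−f) + s.
Here 1−s−f = 0.760 and s = 0.024.
u_1 = 0.144600 × 0.760 + 0.024 = 0.133896.
u_2 = 0.133896 × 0.760 + 0.024 = 0.125761.
u_3 = 0.125761 × 0.760 + 0.024 = 0.119578.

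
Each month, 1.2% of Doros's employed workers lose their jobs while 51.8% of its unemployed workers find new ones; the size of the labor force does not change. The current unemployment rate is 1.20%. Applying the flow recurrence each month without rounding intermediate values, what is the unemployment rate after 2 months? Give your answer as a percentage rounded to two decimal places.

With a fixed labor force, u_{t+1} = u_t + s·(1−u_t) − f·u_t = u_t·(1−s−f) + s.
Here 1−s−f = 0.470 and s = 0.012.
u_1 = 0.012000 × 0.470 + 0.012 = 0.017640.
u_2 = 0.017640 × 0.470 + 0.012 = 0.020291.

Unemployment rate after two months ≈ 2.03%.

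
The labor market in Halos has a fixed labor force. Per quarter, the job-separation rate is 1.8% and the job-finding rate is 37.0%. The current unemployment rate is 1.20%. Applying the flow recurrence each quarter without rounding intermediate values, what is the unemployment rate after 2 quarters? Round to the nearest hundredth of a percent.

Unemployment rate after two quarters ≈ 3.35%.

With a fixed labor force, u_{t+1} = u_t + s·(1−u_t) − f·u_t = u_t·(1−s−f) + s.
Here 1−s−f = 0.612 and s = 0.018.
u_1 = 0.012000 × 0.612 + 0.018 = 0.025344.
u_2 = 0.025344 × 0.612 + 0.018 = 0.033511.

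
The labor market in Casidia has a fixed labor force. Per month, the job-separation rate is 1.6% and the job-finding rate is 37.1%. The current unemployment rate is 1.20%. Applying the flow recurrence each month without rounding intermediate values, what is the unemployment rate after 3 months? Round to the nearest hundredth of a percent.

With a fixed labor force, u_{t+1} = u_t + s·(1−u_t) − f·u_t = u_t·(1−s−f) + s.
Here 1−s−f = 0.613 and s = 0.016.
u_1 = 0.012000 × 0.613 + 0.016 = 0.023356.
u_2 = 0.023356 × 0.613 + 0.016 = 0.030317.
u_3 = 0.030317 × 0.613 + 0.016 = 0.034584.

Unemployment rate after three months ≈ 3.46%.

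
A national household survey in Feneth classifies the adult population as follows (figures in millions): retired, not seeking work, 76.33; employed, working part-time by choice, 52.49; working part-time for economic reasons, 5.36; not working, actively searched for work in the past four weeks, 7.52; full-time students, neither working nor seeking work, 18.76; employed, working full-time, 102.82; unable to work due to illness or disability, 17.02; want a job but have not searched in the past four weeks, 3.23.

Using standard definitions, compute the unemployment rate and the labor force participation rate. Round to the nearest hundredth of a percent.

Unemployment rate ≈ 4.47%; labor force participation rate ≈ 59.32%.

Employed = 52.49 + 5.36 + 102.82 = 160.67 million (anyone who worked, including part-time for economic reasons, counts as employed).
Unemployed = 7.52 million.
Labor force = 160.67 + 7.52 = 168.19 million.
Not in labor force = 76.33 + 18.76 + 17.02 + 3.23 = 115.34 million (those not working and not actively searching are outside the labor force — including those who want a job but have given up searching).
Civilian working-age population = 168.19 + 115.34 = 283.53 million.
Unemployment rate = 7.52 / 168.19 = 4.47%.
Labor force participation rate = 168.19 / 283.53 = 59.32%.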